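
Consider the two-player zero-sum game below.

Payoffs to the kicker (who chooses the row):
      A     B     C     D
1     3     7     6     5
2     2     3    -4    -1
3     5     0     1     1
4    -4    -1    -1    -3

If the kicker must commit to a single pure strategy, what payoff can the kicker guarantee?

3

The worst-case payoff for each row is 1: 3, 2: -4, 3: 0, 4: -4.
The best of these is 3.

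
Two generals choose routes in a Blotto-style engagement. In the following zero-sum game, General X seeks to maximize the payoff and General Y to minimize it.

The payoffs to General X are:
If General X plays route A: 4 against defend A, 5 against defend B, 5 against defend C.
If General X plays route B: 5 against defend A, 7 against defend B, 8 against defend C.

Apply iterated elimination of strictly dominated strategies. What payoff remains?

5

Column defend C is strictly dominated by defend A for General Y (4<5, 5<8); eliminate defend C.
Column defend B is strictly dominated by defend A for General Y (4<5, 5<7); eliminate defend B.
Row route A is strictly dominated by row route B (5>4); eliminate route A.
Only (route B, defend A) remains, with payoff 5.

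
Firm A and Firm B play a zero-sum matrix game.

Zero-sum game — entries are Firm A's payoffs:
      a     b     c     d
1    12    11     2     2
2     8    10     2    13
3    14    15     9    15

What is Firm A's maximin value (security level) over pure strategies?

9

The worst-case payoff for each row is 1: 2, 2: 2, 3: 9.
The best of these is 9.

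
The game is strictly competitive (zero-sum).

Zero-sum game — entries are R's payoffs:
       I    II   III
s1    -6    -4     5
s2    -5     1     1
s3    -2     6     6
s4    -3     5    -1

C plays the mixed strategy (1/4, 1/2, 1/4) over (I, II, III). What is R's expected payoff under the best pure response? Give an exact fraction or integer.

4

s1: (-6)·(1/4) + (-4)·(1/2) + (5)·(1/4) = -9/4.
s2: (-5)·(1/4) + (1)·(1/2) + (1)·(1/4) = -1/2.
s3: (-2)·(1/4) + (6)·(1/2) + (6)·(1/4) = 4.
s4: (-3)·(1/4) + (5)·(1/2) + (-1)·(1/4) = 3/2.
The best pure response is s3 with expected payoff 4.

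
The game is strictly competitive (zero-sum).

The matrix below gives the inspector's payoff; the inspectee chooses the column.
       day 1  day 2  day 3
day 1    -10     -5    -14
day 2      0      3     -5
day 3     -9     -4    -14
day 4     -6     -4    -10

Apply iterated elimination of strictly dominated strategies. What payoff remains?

-5

Column day 2 is strictly dominated by day 1 for the inspectee (-10<-5, 0<3, -9<-4, -6<-4); eliminate day 2.
Row day 3 is strictly dominated by row day 2 (0>-9, -5>-14); eliminate day 3.
Column day 1 is strictly dominated by day 3 for the inspectee (-14<-10, -5<0, -10<-6); eliminate day 1.
Row day 1 is strictly dominated by row day 2 (-5>-14); eliminate day 1.
Row day 4 is strictly dominated by row day 2 (-5>-10); eliminate day 4.
Only (day 2, day 3) remains, with payoff -5.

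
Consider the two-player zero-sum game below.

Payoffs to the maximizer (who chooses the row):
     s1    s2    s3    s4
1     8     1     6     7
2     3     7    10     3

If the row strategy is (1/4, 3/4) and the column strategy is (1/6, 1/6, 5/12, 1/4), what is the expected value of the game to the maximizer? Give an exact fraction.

51/8

Against (1/6, 1/6, 5/12, 1/4), each row's expected payoff is 1: 23/4; 2: 79/12.
Taking the (1/4, 3/4)-weighted average: (1/4)·(23/4) + (3/4)·(79/12) = 51/8.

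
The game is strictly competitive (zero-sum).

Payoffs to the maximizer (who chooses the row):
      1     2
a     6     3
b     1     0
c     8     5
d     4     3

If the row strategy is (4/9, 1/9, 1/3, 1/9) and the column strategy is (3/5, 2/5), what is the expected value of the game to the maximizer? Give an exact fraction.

Against (3/5, 2/5), each row's expected payoff is a: 24/5; b: 3/5; c: 34/5; d: 18/5.
Taking the (4/9, 1/9, 1/3, 1/9)-weighted average: (4/9)·(24/5) + (1/9)·(3/5) + (1/3)·(34/5) + (1/9)·(18/5) = 73/15.

73/15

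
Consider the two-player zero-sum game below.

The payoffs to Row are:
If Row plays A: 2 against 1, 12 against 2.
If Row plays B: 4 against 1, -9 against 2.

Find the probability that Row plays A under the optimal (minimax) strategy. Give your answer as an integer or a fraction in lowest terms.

13/23

Row minima are 2 and -9, so Row's maximin is 2; column maxima are 4 and 12, so Column's minimax is 4. These differ, so the equilibrium is in mixed strategies.
Let Row play A with probability p. Column is indifferent when 2p + 4(1−p) = 12p − 9(1−p), giving p = 13/23.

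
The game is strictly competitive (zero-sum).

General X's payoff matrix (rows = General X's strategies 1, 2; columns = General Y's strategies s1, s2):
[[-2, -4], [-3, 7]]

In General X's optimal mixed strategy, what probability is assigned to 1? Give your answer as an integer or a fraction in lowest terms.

5/6

Row minima are -4 and -3, so General X's maximin is -3; column maxima are -2 and 7, so General Y's minimax is -2. These differ, so the equilibrium is in mixed strategies.
Let General X play 1 with probability p. General Y is indifferent when −2p − 3(1−p) = −4p + 7(1−p), giving p = 5/6.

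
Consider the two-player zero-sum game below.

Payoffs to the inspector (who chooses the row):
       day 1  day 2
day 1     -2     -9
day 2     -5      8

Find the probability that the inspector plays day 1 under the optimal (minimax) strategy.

Row minima are -9 and -5, so the inspector's maximin is -5; column maxima are -2 and 8, so the inspectee's minimax is -2. These differ, so the equilibrium is in mixed strategies.
Let the inspector play day 1 with probability p. The inspectee is indifferent when −2p − 5(1−p) = −9p + 8(1−p), giving p = 13/20.

13/20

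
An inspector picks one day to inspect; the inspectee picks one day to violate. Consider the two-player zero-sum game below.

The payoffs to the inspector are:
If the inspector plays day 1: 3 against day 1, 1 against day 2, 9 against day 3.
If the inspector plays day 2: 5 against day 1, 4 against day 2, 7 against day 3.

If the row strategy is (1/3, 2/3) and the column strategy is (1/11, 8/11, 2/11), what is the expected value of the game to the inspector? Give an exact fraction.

131/33

Against (1/11, 8/11, 2/11), each row's expected payoff is day 1: 29/11; day 2: 51/11.
Taking the (1/3, 2/3)-weighted average: (1/3)·(29/11) + (2/3)·(51/11) = 131/33.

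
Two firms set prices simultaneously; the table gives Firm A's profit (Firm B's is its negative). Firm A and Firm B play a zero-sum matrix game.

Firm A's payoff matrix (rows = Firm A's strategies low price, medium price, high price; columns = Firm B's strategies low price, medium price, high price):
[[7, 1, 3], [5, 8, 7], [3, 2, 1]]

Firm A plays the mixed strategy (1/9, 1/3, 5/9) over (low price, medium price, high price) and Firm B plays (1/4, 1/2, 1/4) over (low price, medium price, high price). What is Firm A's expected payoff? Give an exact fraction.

34/9

Against (1/4, 1/2, 1/4), each row's expected payoff is low price: 3; medium price: 7; high price: 2.
Taking the (1/9, 1/3, 5/9)-weighted average: (1/9)·(3) + (1/3)·(7) + (5/9)·(2) = 34/9.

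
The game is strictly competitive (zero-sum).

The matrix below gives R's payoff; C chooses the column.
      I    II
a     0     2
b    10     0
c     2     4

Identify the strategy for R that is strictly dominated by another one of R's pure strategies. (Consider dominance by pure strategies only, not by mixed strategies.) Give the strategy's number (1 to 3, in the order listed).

1

Compare a with c: 2 > 0, 4 > 2.
So c strictly dominates a for R; a is strictly dominated.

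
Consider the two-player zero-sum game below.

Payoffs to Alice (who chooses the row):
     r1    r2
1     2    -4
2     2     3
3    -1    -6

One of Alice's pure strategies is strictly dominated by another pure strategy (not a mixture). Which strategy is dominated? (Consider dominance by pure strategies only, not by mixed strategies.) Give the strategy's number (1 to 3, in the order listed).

3

Compare 3 with 1: 2 > -1, -4 > -6.
So 1 strictly dominates 3 for Alice; 3 is strictly dominated.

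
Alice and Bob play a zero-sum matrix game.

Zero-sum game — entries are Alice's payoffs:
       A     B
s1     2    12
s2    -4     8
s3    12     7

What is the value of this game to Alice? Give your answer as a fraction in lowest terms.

26/3

Row s2 is strictly dominated by row s1, so Alice never plays it.
The remaining 2×2 game on (s1, s3) × (A, B) has no saddle point. Let Alice play s1 with probability p; indifference gives 2p + 12(1−p) = 12p + 7(1−p), so p = 1/3.
Similarly Bob's optimal q on A is 1/3, and the value is 2·(1/3) + (12)·(2/3) = 26/3.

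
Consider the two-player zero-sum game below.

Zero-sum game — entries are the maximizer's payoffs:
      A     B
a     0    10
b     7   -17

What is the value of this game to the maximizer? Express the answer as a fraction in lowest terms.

Row minima are 0 and -17, so the maximizer's maximin is 0; column maxima are 7 and 10, so the minimizer's minimax is 7. These differ, so the equilibrium is in mixed strategies.
Let the maximizer play a with probability p. The minimizer is indifferent when 7(1−p) = 10p − 17(1−p), giving p = 12/17.
Let the minimizer play A with probability q. The maximizer is indifferent when 10(1−q) = 7q − 17(1−q), giving q = 27/34.
The value is 0·(27/34) + (10)·(7/34) = 35/17.

35/17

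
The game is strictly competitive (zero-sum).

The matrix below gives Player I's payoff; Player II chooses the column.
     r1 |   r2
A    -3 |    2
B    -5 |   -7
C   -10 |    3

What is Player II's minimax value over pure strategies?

The worst case (largest entry) in each column is r1: -3, r2: 3.
The best (smallest) of these is -3.

-3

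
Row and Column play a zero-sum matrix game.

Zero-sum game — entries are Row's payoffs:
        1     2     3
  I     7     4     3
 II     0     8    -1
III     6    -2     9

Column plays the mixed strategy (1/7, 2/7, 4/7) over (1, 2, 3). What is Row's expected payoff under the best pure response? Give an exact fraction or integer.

38/7

I: (7)·(1/7) + (4)·(2/7) + (3)·(4/7) = 27/7.
II: (0)·(1/7) + (8)·(2/7) + (-1)·(4/7) = 12/7.
III: (6)·(1/7) + (-2)·(2/7) + (9)·(4/7) = 38/7.
The best pure response is III with expected payoff 38/7.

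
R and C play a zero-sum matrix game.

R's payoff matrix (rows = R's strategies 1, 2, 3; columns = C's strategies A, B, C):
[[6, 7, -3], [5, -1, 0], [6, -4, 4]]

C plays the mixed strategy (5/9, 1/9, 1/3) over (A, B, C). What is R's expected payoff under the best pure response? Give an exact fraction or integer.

1: (6)·(5/9) + (7)·(1/9) + (-3)·(1/3) = 28/9.
2: (5)·(5/9) + (-1)·(1/9) + (0)·(1/3) = 8/3.
3: (6)·(5/9) + (-4)·(1/9) + (4)·(1/3) = 38/9.
The best pure response is 3 with expected payoff 38/9.

38/9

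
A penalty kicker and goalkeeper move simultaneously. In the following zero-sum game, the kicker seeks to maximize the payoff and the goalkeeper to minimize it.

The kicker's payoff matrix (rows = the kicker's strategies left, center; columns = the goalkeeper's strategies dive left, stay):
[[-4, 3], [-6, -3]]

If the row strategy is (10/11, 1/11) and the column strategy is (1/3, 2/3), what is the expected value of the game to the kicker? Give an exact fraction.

8/33

Against (1/3, 2/3), each row's expected payoff is left: 2/3; center: -4.
Taking the (10/11, 1/11)-weighted average: (10/11)·(2/3) + (1/11)·(-4) = 8/33.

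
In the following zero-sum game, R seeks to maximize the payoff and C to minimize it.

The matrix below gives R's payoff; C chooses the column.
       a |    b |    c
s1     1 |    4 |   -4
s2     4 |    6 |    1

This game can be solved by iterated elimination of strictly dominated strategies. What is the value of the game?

1

Row s1 is strictly dominated by row s2 (4>1, 6>4, 1>-4); eliminate s1.
Column a is strictly dominated by c for C (1<4); eliminate a.
Column b is strictly dominated by c for C (1<6); eliminate b.
Only (s2, c) remains, with payoff 1.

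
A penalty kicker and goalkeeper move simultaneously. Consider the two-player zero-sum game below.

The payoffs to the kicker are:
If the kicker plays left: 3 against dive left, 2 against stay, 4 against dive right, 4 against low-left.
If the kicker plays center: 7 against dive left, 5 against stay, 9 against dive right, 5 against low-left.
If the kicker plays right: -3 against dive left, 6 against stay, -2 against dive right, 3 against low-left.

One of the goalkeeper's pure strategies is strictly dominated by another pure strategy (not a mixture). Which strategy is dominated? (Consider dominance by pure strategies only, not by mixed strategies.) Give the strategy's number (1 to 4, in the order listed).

3

The goalkeeper prefers columns that give the kicker less. Compare dive right with dive left: 3 < 4, 7 < 9, -3 < -2.
So dive left strictly dominates dive right for the goalkeeper; dive right is strictly dominated.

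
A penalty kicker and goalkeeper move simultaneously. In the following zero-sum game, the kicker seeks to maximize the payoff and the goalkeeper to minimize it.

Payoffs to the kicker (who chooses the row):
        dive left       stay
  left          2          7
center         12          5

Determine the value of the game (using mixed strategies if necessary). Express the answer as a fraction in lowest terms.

37/6

Row minima are 2 and 5, so the kicker's maximin is 5; column maxima are 12 and 7, so the goalkeeper's minimax is 7. These differ, so the equilibrium is in mixed strategies.
Let the kicker play left with probability p. The goalkeeper is indifferent when 2p + 12(1−p) = 7p + 5(1−p), giving p = 7/12.
Let the goalkeeper play dive left with probability q. The kicker is indifferent when 2q + 7(1−q) = 12q + 5(1−q), giving q = 1/6.
The value is 2·(1/6) + (7)·(5/6) = 37/6.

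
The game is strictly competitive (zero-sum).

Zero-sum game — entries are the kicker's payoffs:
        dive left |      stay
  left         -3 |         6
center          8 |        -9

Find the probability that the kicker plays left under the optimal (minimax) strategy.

Row minima are -3 and -9, so the kicker's maximin is -3; column maxima are 8 and 6, so the goalkeeper's minimax is 6. These differ, so the equilibrium is in mixed strategies.
Let the kicker play left with probability p. The goalkeeper is indifferent when −3p + 8(1−p) = 6p − 9(1−p), giving p = 17/26.

17/26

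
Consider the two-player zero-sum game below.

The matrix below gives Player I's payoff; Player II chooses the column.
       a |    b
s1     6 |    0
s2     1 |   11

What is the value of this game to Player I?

Row minima are 0 and 1, so Player I's maximin is 1; column maxima are 6 and 11, so Player II's minimax is 6. These differ, so the equilibrium is in mixed strategies.
Let Player I play s1 with probability p. Player II is indifferent when 6p + (1−p) = 11(1−p), giving p = 5/8.
Let Player II play a with probability q. Player I is indifferent when 6q = q + 11(1−q), giving q = 11/16.
The value is 6·(11/16) + (0)·(5/16) = 33/8.

33/8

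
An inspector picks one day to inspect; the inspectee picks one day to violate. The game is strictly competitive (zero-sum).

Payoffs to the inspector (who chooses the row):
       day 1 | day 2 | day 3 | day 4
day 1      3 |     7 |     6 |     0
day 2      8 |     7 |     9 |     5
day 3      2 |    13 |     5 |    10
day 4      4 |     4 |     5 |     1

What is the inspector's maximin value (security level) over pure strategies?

5

The worst-case payoff for each row is day 1: 0, day 2: 5, day 3: 2, day 4: 1.
The best of these is 5.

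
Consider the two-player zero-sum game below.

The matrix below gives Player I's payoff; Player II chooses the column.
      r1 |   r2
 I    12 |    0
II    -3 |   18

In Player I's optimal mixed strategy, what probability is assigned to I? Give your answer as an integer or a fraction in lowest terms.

Row minima are 0 and -3, so Player I's maximin is 0; column maxima are 12 and 18, so Player II's minimax is 12. These differ, so the equilibrium is in mixed strategies.
Let Player I play I with probability p. Player II is indifferent when 12p − 3(1−p) = 18(1−p), giving p = 7/11.

7/11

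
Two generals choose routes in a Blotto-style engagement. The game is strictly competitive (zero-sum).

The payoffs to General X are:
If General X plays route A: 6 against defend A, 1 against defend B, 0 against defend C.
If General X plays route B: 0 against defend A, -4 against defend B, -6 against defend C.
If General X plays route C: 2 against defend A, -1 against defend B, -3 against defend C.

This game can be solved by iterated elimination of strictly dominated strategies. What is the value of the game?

Column defend B is strictly dominated by defend C for General Y (0<1, -6<-4, -3<-1); eliminate defend B.
Row route C is strictly dominated by row route A (6>2, 0>-3); eliminate route C.
Column defend A is strictly dominated by defend C for General Y (0<6, -6<0); eliminate defend A.
Row route B is strictly dominated by row route A (0>-6); eliminate route B.
Only (route A, defend C) remains, with payoff 0.

0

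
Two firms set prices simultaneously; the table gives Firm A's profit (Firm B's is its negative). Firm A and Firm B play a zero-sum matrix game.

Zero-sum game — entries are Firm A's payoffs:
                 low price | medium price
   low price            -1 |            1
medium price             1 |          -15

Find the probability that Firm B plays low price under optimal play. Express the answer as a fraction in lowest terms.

8/9

Row minima are -1 and -15, so Firm A's maximin is -1; column maxima are 1 and 1, so Firm B's minimax is 1. These differ, so the equilibrium is in mixed strategies.
Let Firm B play low price with probability q. Firm A is indifferent when −q + (1−q) = q − 15(1−q), giving q = 8/9.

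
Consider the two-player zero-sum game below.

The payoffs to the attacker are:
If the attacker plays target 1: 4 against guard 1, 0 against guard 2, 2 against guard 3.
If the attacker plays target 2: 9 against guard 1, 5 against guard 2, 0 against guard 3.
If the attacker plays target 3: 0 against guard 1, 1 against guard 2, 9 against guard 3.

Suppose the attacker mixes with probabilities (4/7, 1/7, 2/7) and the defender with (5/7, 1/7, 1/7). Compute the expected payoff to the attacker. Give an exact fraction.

Against (5/7, 1/7, 1/7), each row's expected payoff is target 1: 22/7; target 2: 50/7; target 3: 10/7.
Taking the (4/7, 1/7, 2/7)-weighted average: (4/7)·(22/7) + (1/7)·(50/7) + (2/7)·(10/7) = 158/49.

158/49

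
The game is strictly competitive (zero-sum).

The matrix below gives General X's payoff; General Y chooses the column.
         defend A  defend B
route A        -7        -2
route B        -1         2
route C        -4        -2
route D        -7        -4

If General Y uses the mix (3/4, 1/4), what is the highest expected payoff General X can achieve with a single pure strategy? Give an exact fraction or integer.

-1/4

route A: (-7)·(3/4) + (-2)·(1/4) = -23/4.
route B: (-1)·(3/4) + (2)·(1/4) = -1/4.
route C: (-4)·(3/4) + (-2)·(1/4) = -7/2.
route D: (-7)·(3/4) + (-4)·(1/4) = -25/4.
The best pure response is route B with expected payoff -1/4.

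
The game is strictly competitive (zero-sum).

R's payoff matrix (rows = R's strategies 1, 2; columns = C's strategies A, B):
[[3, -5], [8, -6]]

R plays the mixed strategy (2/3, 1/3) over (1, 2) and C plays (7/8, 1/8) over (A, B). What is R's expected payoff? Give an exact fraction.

41/12

Against (7/8, 1/8), each row's expected payoff is 1: 2; 2: 25/4.
Taking the (2/3, 1/3)-weighted average: (2/3)·(2) + (1/3)·(25/4) = 41/12.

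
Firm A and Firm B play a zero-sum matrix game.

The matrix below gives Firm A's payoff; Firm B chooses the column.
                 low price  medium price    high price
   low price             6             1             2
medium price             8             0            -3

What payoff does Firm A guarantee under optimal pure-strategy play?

Row minima: 1, -3 → Firm A's maximin is 1.
Column maxima: 8, 1, 2 → Firm B's minimax is 1.
They coincide at (low price, medium price), so the value is 1.

1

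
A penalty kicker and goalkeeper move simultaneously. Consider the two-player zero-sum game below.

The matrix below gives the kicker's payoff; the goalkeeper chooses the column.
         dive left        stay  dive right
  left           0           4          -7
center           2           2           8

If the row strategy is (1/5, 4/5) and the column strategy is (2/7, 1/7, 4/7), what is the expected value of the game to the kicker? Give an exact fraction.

Against (2/7, 1/7, 4/7), each row's expected payoff is left: -24/7; center: 38/7.
Taking the (1/5, 4/5)-weighted average: (1/5)·(-24/7) + (4/5)·(38/7) = 128/35.

128/35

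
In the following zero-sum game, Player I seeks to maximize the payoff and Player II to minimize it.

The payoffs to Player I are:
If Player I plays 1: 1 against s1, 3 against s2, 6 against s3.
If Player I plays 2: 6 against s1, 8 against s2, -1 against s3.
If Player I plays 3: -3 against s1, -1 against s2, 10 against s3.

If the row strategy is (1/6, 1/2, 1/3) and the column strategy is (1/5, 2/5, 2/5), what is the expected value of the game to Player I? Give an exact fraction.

109/30

Against (1/5, 2/5, 2/5), each row's expected payoff is 1: 19/5; 2: 4; 3: 3.
Taking the (1/6, 1/2, 1/3)-weighted average: (1/6)·(19/5) + (1/2)·(4) + (1/3)·(3) = 109/30.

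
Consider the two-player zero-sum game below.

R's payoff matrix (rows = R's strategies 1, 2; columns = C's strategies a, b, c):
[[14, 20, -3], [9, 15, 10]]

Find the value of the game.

167/18

Column b is strictly dominated by a for C (it gives R more in every row).
The remaining 2×2 game on (1, 2) × (a, c) has no saddle point. Let R play 1 with probability p; indifference gives 14p + 9(1−p) = −3p + 10(1−p), so p = 1/18.
Similarly C's optimal q on a is 13/18, and the value is 14·(13/18) + (-3)·(5/18) = 167/18.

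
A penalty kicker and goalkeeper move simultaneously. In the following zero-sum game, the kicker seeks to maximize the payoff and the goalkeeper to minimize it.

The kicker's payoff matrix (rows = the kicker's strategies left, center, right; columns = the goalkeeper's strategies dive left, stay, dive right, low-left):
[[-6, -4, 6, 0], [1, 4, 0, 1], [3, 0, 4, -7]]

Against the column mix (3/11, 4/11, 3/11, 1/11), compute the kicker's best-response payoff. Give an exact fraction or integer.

left: (-6)·(3/11) + (-4)·(4/11) + (6)·(3/11) + (0)·(1/11) = -16/11.
center: (1)·(3/11) + (4)·(4/11) + (0)·(3/11) + (1)·(1/11) = 20/11.
right: (3)·(3/11) + (0)·(4/11) + (4)·(3/11) + (-7)·(1/11) = 14/11.
The best pure response is center with expected payoff 20/11.

20/11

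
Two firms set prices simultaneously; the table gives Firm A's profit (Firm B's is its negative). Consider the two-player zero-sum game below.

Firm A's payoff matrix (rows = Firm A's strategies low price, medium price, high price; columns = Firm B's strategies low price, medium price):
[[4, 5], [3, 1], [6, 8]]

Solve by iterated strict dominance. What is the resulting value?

Row medium price is strictly dominated by row low price (4>3, 5>1); eliminate medium price.
Column medium price is strictly dominated by low price for Firm B (4<5, 6<8); eliminate medium price.
Row low price is strictly dominated by row high price (6>4); eliminate low price.
Only (high price, low price) remains, with payoff 6.

6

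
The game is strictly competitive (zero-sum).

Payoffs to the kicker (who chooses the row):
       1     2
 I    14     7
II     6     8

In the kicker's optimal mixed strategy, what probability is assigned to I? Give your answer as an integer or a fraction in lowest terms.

Row minima are 7 and 6, so the kicker's maximin is 7; column maxima are 14 and 8, so the goalkeeper's minimax is 8. These differ, so the equilibrium is in mixed strategies.
Let the kicker play I with probability p. The goalkeeper is indifferent when 14p + 6(1−p) = 7p + 8(1−p), giving p = 2/9.

2/9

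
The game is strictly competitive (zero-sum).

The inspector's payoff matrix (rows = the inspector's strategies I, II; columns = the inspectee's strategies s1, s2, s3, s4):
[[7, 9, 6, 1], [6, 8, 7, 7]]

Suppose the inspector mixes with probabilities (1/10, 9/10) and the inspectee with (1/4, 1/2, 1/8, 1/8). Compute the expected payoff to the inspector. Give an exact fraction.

Against (1/4, 1/2, 1/8, 1/8), each row's expected payoff is I: 57/8; II: 29/4.
Taking the (1/10, 9/10)-weighted average: (1/10)·(57/8) + (9/10)·(29/4) = 579/80.

579/80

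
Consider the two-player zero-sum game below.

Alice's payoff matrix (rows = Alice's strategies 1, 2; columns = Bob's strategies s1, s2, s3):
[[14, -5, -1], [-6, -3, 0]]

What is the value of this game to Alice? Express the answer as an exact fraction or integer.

-36/11

Column s3 is strictly dominated by s2 for Bob (it gives Alice more in every row).
The remaining 2×2 game on (1, 2) × (s1, s2) has no saddle point. Let Alice play 1 with probability p; indifference gives 14p − 6(1−p) = −5p − 3(1−p), so p = 3/22.
Similarly Bob's optimal q on s1 is 1/11, and the value is 14·(1/11) + (-5)·(10/11) = -36/11.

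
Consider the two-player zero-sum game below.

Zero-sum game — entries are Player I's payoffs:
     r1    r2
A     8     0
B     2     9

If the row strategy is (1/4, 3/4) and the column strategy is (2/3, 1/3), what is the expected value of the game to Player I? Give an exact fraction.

55/12

Against (2/3, 1/3), each row's expected payoff is A: 16/3; B: 13/3.
Taking the (1/4, 3/4)-weighted average: (1/4)·(16/3) + (3/4)·(13/3) = 55/12.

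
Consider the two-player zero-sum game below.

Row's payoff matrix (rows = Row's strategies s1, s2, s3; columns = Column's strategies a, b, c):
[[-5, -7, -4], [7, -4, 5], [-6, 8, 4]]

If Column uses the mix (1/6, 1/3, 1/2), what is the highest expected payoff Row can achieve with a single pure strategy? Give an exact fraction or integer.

11/3

s1: (-5)·(1/6) + (-7)·(1/3) + (-4)·(1/2) = -31/6.
s2: (7)·(1/6) + (-4)·(1/3) + (5)·(1/2) = 7/3.
s3: (-6)·(1/6) + (8)·(1/3) + (4)·(1/2) = 11/3.
The best pure response is s3 with expected payoff 11/3.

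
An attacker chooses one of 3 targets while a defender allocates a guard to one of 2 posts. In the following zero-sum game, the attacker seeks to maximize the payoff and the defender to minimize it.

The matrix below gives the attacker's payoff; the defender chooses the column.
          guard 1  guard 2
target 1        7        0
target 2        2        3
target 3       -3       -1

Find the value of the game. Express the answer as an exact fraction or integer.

21/8

Row target 3 is strictly dominated by row target 2, so the attacker never plays it.
The remaining 2×2 game on (target 1, target 2) × (guard 1, guard 2) has no saddle point. Let the attacker play target 1 with probability p; indifference gives 7p + 2(1−p) = 3(1−p), so p = 1/8.
Similarly the defender's optimal q on guard 1 is 3/8, and the value is 7·(3/8) + (0)·(5/8) = 21/8.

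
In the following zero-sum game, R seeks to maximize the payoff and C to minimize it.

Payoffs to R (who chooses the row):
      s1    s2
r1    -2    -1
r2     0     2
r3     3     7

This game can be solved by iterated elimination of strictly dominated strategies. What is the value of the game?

3

Column s2 is strictly dominated by s1 for C (-2<-1, 0<2, 3<7); eliminate s2.
Row r1 is strictly dominated by row r2 (0>-2); eliminate r1.
Row r2 is strictly dominated by row r3 (3>0); eliminate r2.
Only (r3, s1) remains, with payoff 3.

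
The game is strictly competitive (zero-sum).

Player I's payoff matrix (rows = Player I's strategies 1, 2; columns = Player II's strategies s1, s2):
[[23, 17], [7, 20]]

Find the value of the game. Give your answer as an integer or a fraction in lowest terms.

341/19

Row minima are 17 and 7, so Player I's maximin is 17; column maxima are 23 and 20, so Player II's minimax is 20. These differ, so the equilibrium is in mixed strategies.
Let Player I play 1 with probability p. Player II is indifferent when 23p + 7(1−p) = 17p + 20(1−p), giving p = 13/19.
Let Player II play s1 with probability q. Player I is indifferent when 23q + 17(1−q) = 7q + 20(1−q), giving q = 3/19.
The value is 23·(3/19) + (17)·(16/19) = 341/19.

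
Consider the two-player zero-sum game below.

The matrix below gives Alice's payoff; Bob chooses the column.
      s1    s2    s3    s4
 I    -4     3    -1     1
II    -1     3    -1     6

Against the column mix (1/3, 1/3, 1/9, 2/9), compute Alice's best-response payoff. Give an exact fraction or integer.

I: (-4)·(1/3) + (3)·(1/3) + (-1)·(1/9) + (1)·(2/9) = -2/9.
II: (-1)·(1/3) + (3)·(1/3) + (-1)·(1/9) + (6)·(2/9) = 17/9.
The best pure response is II with expected payoff 17/9.

17/9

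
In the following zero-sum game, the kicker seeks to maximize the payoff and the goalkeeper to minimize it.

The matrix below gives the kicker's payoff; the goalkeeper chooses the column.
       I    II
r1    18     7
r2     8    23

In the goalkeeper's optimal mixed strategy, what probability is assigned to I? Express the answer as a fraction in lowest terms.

Row minima are 7 and 8, so the kicker's maximin is 8; column maxima are 18 and 23, so the goalkeeper's minimax is 18. These differ, so the equilibrium is in mixed strategies.
Let the goalkeeper play I with probability q. The kicker is indifferent when 18q + 7(1−q) = 8q + 23(1−q), giving q = 8/13.

8/13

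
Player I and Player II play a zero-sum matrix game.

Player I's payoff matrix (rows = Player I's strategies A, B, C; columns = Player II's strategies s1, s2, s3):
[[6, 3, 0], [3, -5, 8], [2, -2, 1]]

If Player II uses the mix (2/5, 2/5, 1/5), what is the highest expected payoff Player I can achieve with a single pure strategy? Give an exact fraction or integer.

18/5

A: (6)·(2/5) + (3)·(2/5) + (0)·(1/5) = 18/5.
B: (3)·(2/5) + (-5)·(2/5) + (8)·(1/5) = 4/5.
C: (2)·(2/5) + (-2)·(2/5) + (1)·(1/5) = 1/5.
The best pure response is A with expected payoff 18/5.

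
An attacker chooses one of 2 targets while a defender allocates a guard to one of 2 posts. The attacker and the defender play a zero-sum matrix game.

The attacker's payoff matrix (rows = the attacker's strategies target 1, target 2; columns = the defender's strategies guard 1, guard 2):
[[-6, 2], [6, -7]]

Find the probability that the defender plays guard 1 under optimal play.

3/7

Row minima are -6 and -7, so the attacker's maximin is -6; column maxima are 6 and 2, so the defender's minimax is 2. These differ, so the equilibrium is in mixed strategies.
Let the defender play guard 1 with probability q. The attacker is indifferent when −6q + 2(1−q) = 6q − 7(1−q), giving q = 3/7.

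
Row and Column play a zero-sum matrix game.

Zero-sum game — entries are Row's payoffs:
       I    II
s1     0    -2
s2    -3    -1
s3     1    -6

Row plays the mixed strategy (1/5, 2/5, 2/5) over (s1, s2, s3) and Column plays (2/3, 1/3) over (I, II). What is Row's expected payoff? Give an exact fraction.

Against (2/3, 1/3), each row's expected payoff is s1: -2/3; s2: -7/3; s3: -4/3.
Taking the (1/5, 2/5, 2/5)-weighted average: (1/5)·(-2/3) + (2/5)·(-7/3) + (2/5)·(-4/3) = -8/5.

-8/5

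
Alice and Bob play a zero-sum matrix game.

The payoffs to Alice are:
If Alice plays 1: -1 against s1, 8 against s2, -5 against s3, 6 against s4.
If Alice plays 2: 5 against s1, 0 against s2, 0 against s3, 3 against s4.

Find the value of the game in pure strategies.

0

Row minima: -5, 0 → Alice's maximin is 0.
Column maxima: 5, 8, 0, 6 → Bob's minimax is 0.
They coincide at (2, s3), so the value is 0.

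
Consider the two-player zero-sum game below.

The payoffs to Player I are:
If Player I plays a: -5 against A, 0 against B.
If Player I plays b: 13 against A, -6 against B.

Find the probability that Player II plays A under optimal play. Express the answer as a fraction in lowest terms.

Row minima are -5 and -6, so Player I's maximin is -5; column maxima are 13 and 0, so Player II's minimax is 0. These differ, so the equilibrium is in mixed strategies.
Let Player II play A with probability q. Player I is indifferent when −5q = 13q − 6(1−q), giving q = 1/4.

1/4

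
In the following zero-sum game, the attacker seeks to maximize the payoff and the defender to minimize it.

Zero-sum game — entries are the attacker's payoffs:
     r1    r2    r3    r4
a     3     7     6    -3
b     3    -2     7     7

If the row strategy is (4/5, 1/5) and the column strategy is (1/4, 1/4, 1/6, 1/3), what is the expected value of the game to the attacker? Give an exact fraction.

11/4

Against (1/4, 1/4, 1/6, 1/3), each row's expected payoff is a: 5/2; b: 15/4.
Taking the (4/5, 1/5)-weighted average: (4/5)·(5/2) + (1/5)·(15/4) = 11/4.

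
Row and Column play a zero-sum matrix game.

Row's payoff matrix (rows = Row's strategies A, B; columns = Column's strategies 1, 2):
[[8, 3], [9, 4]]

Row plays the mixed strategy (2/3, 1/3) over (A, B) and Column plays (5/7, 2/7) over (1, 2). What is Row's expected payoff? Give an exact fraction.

145/21

Against (5/7, 2/7), each row's expected payoff is A: 46/7; B: 53/7.
Taking the (2/3, 1/3)-weighted average: (2/3)·(46/7) + (1/3)·(53/7) = 145/21.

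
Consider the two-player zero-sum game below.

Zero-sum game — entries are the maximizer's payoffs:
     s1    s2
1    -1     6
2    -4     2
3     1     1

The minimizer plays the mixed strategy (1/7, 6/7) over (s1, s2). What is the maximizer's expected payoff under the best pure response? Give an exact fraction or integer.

5

1: (-1)·(1/7) + (6)·(6/7) = 5.
2: (-4)·(1/7) + (2)·(6/7) = 8/7.
3: (1)·(1/7) + (1)·(6/7) = 1.
The best pure response is 1 with expected payoff 5.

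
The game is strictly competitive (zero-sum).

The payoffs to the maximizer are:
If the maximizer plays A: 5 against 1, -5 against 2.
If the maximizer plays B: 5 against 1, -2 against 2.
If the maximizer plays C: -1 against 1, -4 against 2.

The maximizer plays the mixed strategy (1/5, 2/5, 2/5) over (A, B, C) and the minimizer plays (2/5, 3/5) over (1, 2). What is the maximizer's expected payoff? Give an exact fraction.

Against (2/5, 3/5), each row's expected payoff is A: -1; B: 4/5; C: -14/5.
Taking the (1/5, 2/5, 2/5)-weighted average: (1/5)·(-1) + (2/5)·(4/5) + (2/5)·(-14/5) = -1.

-1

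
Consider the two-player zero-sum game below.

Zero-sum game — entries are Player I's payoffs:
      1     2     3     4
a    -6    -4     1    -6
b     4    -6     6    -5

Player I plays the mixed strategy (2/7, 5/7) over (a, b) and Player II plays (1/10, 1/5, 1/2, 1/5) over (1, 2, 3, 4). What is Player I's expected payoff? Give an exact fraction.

Against (1/10, 1/5, 1/2, 1/5), each row's expected payoff is a: -21/10; b: 6/5.
Taking the (2/7, 5/7)-weighted average: (2/7)·(-21/10) + (5/7)·(6/5) = 9/35.

9/35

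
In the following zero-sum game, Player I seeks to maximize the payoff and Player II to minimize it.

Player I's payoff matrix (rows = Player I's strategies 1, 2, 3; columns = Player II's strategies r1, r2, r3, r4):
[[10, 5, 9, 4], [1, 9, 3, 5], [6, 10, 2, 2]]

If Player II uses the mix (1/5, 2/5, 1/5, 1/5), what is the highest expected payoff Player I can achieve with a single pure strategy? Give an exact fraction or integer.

33/5

1: (10)·(1/5) + (5)·(2/5) + (9)·(1/5) + (4)·(1/5) = 33/5.
2: (1)·(1/5) + (9)·(2/5) + (3)·(1/5) + (5)·(1/5) = 27/5.
3: (6)·(1/5) + (10)·(2/5) + (2)·(1/5) + (2)·(1/5) = 6.
The best pure response is 1 with expected payoff 33/5.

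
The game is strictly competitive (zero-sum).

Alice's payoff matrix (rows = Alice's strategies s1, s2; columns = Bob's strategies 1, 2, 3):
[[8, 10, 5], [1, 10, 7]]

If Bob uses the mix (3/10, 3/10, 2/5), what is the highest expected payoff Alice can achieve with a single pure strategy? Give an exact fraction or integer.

37/5

s1: (8)·(3/10) + (10)·(3/10) + (5)·(2/5) = 37/5.
s2: (1)·(3/10) + (10)·(3/10) + (7)·(2/5) = 61/10.
The best pure response is s1 with expected payoff 37/5.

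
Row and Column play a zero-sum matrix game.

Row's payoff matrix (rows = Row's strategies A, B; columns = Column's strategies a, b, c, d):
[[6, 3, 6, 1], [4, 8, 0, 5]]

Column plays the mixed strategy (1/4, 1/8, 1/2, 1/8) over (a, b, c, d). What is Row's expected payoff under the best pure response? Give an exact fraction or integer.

A: (6)·(1/4) + (3)·(1/8) + (6)·(1/2) + (1)·(1/8) = 5.
B: (4)·(1/4) + (8)·(1/8) + (0)·(1/2) + (5)·(1/8) = 21/8.
The best pure response is A with expected payoff 5.

5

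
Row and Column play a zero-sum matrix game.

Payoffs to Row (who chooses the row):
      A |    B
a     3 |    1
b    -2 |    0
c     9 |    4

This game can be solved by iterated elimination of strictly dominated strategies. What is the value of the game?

Row a is strictly dominated by row c (9>3, 4>1); eliminate a.
Row b is strictly dominated by row c (9>-2, 4>0); eliminate b.
Column A is strictly dominated by B for Column (4<9); eliminate A.
Only (c, B) remains, with payoff 4.

4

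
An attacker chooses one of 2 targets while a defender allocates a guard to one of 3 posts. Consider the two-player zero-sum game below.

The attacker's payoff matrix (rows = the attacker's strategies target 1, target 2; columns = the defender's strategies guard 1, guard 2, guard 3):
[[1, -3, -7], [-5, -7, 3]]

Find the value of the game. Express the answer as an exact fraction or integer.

-29/7

Column guard 1 is strictly dominated by guard 2 for the defender (it gives the attacker more in every row).
The remaining 2×2 game on (target 1, target 2) × (guard 2, guard 3) has no saddle point. Let the attacker play target 1 with probability p; indifference gives −3p − 7(1−p) = −7p + 3(1−p), so p = 5/7.
Similarly the defender's optimal q on guard 2 is 5/7, and the value is -3·(5/7) + (-7)·(2/7) = -29/7.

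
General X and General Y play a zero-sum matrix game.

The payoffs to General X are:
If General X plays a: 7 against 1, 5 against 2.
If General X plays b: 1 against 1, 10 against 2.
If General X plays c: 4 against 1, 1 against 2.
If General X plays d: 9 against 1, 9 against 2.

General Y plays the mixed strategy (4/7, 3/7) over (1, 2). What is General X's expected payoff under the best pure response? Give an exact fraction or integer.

9

a: (7)·(4/7) + (5)·(3/7) = 43/7.
b: (1)·(4/7) + (10)·(3/7) = 34/7.
c: (4)·(4/7) + (1)·(3/7) = 19/7.
d: (9)·(4/7) + (9)·(3/7) = 9.
The best pure response is d with expected payoff 9.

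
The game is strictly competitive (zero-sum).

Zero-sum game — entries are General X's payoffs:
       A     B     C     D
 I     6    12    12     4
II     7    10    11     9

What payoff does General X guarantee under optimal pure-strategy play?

Row minima: 4, 7 → General X's maximin is 7.
Column maxima: 7, 12, 12, 9 → General Y's minimax is 7.
They coincide at (II, A), so the value is 7.

7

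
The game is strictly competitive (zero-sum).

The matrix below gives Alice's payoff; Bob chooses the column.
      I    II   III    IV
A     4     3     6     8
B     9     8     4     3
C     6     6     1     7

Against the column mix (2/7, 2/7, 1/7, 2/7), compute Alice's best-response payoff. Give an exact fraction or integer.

A: (4)·(2/7) + (3)·(2/7) + (6)·(1/7) + (8)·(2/7) = 36/7.
B: (9)·(2/7) + (8)·(2/7) + (4)·(1/7) + (3)·(2/7) = 44/7.
C: (6)·(2/7) + (6)·(2/7) + (1)·(1/7) + (7)·(2/7) = 39/7.
The best pure response is B with expected payoff 44/7.

44/7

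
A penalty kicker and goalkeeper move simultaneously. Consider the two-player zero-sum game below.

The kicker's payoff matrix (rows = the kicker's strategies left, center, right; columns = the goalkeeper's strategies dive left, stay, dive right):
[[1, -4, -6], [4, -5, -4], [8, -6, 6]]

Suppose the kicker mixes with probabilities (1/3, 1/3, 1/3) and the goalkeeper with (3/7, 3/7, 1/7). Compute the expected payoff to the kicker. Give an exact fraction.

-10/21

Against (3/7, 3/7, 1/7), each row's expected payoff is left: -15/7; center: -1; right: 12/7.
Taking the (1/3, 1/3, 1/3)-weighted average: (1/3)·(-15/7) + (1/3)·(-1) + (1/3)·(12/7) = -10/21.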